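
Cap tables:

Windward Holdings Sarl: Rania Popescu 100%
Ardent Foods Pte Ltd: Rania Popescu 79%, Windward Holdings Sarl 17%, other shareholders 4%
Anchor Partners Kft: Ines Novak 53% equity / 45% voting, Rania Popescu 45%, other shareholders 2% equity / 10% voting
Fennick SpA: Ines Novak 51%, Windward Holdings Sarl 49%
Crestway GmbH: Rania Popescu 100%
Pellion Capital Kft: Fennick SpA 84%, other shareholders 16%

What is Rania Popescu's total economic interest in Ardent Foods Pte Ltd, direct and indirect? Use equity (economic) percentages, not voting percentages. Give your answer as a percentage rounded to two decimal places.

Rania reaches Ardent along 2 paths.
Direct stake: 79% = 79%.
Via Windward: 100% × 17% = 17%.
Total: 79% + 17% = 96%.
Rounded: 96.00%.

96.00%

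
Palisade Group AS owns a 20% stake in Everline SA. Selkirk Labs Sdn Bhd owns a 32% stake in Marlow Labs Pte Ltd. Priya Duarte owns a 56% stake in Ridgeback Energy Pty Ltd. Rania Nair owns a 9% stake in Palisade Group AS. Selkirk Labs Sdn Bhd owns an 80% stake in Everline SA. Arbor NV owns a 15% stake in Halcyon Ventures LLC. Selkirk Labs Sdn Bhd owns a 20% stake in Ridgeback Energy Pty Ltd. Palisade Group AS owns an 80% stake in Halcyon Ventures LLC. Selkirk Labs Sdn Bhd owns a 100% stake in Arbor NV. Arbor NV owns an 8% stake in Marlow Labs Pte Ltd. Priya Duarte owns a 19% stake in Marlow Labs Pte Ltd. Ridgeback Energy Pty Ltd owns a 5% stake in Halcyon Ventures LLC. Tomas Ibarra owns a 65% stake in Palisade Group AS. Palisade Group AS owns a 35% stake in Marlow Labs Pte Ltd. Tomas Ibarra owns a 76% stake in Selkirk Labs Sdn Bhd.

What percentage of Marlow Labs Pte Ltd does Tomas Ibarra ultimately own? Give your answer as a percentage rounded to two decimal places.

53.15%

Tomas reaches Marlow along 3 paths.
Via Selkirk → Arbor: 76% × 100% × 8% = 6.08%.
Via Palisade: 65% × 35% = 22.75%.
Via Selkirk: 76% × 32% = 24.32%.
Total: 6.08% + 22.75% + 24.32% = 53.15%.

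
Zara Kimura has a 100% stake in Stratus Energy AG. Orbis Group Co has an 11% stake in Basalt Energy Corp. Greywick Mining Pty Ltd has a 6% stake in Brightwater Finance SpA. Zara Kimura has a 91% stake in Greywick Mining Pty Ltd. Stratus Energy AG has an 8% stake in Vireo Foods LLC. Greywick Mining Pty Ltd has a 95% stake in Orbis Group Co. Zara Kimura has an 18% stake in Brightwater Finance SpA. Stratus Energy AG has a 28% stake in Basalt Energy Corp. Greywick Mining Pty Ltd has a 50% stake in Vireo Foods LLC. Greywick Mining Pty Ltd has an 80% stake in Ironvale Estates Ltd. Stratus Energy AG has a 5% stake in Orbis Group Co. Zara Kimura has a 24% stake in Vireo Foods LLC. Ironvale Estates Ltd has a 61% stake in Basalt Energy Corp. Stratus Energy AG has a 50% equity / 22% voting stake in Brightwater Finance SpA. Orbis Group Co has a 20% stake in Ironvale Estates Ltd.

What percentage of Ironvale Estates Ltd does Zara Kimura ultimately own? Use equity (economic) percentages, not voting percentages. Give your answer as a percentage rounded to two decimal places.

91.09%

Zara reaches Ironvale along 3 paths.
Via Greywick: 91% × 80% = 72.8%.
Via Greywick → Orbis: 91% × 95% × 20% = 17.29%.
Via Stratus → Orbis: 100% × 5% × 20% = 1%.
Total: 72.8% + 17.29% + 1% = 91.09%.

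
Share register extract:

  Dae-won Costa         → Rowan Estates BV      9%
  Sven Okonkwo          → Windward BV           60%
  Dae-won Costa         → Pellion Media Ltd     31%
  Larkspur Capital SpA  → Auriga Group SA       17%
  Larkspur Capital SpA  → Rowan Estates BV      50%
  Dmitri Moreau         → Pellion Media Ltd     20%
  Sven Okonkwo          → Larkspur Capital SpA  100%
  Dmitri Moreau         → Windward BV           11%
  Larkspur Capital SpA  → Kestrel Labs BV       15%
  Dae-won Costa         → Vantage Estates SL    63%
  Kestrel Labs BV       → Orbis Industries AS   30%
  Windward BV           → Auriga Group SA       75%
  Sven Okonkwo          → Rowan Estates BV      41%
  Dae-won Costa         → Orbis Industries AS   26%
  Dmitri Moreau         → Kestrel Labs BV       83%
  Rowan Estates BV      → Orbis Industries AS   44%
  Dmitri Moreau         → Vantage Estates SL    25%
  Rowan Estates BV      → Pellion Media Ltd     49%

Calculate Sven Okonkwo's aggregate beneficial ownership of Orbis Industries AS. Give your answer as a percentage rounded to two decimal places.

44.54%

Sven reaches Orbis along 3 paths.
Via Larkspur → Rowan: 100% × 50% × 44% = 22%.
Via Rowan: 41% × 44% = 18.04%.
Via Larkspur → Kestrel: 100% × 15% × 30% = 4.5%.
Total: 22% + 18.04% + 4.5% = 44.54%.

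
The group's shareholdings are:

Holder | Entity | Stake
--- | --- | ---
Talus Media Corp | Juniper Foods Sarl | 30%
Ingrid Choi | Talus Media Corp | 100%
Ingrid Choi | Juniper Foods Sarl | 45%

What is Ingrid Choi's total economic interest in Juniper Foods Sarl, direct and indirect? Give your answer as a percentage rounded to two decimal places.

Ingrid reaches Juniper along 2 paths.
Via Talus: 100% × 30% = 30%.
Direct stake: 45% = 45%.
Total: 30% + 45% = 75%.
Rounded: 75.00%.

75.00%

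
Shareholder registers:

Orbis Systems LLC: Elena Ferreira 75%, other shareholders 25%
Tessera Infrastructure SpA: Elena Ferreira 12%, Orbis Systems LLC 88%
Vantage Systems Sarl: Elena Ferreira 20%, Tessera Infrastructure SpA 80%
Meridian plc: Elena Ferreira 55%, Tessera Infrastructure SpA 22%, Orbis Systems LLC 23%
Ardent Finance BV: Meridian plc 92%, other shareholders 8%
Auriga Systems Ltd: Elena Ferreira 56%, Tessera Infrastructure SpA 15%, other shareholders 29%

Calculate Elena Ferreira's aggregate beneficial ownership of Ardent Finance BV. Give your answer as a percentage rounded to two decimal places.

82.26%

Elena reaches Ardent along 4 paths.
Via Meridian: 55% × 92% = 50.6%.
Via Tessera → Meridian: 12% × 22% × 92% = 2.4288%.
Via Orbis → Tessera → Meridian: 75% × 88% × 22% × 92% = 13.3584%.
Via Orbis → Meridian: 75% × 23% × 92% = 15.87%.
Total: 50.6% + 2.4288% + 13.3584% + 15.87% = 82.2572%.
Rounded: 82.26%.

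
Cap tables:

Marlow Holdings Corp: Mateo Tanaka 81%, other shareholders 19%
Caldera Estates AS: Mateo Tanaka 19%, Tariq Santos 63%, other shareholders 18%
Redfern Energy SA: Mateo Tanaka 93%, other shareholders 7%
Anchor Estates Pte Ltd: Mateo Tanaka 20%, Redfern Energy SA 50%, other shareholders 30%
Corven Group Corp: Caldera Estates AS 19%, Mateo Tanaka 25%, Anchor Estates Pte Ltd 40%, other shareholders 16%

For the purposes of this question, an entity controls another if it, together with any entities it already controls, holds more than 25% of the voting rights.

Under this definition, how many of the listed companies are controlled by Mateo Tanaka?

4

Mateo holds 81% of Marlow, so Mateo controls Marlow.
Mateo holds 93% of Redfern, so Mateo controls Redfern.
Mateo and Redfern together hold 20% + 50% = 70% of Anchor, so Mateo controls Anchor.
Mateo and Anchor together hold 25% + 40% = 65% of Corven, so Mateo controls Corven.
No other company's threshold is met.
Mateo controls 4 companies.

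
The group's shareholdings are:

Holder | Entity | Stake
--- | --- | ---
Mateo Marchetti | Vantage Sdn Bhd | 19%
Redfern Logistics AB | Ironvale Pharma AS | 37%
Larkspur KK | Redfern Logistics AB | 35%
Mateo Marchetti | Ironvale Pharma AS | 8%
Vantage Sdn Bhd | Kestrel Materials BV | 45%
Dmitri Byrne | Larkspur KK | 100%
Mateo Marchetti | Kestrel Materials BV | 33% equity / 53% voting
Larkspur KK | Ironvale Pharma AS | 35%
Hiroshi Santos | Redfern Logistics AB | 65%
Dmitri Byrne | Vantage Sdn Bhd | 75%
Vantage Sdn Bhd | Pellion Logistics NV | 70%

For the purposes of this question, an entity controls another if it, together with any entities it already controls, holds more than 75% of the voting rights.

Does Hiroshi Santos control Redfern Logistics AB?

No

Hiroshi's largest direct stake is 65% in Redfern, which does not meet the threshold, so Hiroshi controls no company.
In Redfern, Hiroshi's side holds only 65%, not > 75%.
So Hiroshi does not control Redfern.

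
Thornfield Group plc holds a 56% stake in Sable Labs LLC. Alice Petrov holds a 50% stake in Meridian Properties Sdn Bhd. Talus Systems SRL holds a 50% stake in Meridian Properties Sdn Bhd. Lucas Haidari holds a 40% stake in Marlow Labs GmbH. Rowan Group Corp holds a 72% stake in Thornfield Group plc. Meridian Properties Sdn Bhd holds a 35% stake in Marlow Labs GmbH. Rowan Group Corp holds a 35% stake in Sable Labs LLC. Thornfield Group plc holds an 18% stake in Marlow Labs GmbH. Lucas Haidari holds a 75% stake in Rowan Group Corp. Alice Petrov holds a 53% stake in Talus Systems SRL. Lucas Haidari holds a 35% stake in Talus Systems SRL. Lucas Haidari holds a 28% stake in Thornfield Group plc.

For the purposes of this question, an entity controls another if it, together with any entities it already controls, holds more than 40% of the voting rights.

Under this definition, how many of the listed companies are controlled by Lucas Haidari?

4

Lucas holds 75% of Rowan, so Lucas controls Rowan.
Lucas and Rowan together hold 28% + 72% = 100% of Thornfield, so Lucas controls Thornfield.
Thornfield and Lucas together hold 18% + 40% = 58% of Marlow, so Lucas controls Marlow.
Thornfield and Rowan together hold 56% + 35% = 91% of Sable, so Lucas controls Sable.
No other company's threshold is met.
Lucas controls 4 companies.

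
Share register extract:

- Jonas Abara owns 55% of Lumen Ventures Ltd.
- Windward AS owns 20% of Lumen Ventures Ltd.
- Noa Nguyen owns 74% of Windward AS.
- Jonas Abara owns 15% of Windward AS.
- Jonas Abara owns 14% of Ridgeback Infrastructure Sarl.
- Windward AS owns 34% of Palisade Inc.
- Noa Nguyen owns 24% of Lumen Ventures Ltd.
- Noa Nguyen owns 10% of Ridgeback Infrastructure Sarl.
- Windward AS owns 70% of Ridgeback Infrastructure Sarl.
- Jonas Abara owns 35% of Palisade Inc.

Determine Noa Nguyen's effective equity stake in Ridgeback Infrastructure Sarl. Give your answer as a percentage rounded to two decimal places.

61.80%

Noa reaches Ridgeback along 2 paths.
Direct stake: 10% = 10%.
Via Windward: 74% × 70% = 51.8%.
Total: 10% + 51.8% = 61.8%.
Rounded: 61.80%.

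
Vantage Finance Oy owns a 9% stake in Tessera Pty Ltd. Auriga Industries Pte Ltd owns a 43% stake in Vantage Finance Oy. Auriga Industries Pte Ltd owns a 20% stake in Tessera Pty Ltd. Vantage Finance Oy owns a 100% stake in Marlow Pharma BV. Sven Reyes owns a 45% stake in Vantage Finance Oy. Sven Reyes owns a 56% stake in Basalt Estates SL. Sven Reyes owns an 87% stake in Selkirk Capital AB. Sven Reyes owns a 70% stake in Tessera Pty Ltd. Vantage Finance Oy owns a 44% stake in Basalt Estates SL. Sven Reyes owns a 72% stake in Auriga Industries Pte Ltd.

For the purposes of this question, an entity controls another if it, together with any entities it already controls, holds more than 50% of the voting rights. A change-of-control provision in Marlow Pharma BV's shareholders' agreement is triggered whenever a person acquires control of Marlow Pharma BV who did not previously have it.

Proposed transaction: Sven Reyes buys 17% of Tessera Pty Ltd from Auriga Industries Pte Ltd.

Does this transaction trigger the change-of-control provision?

No

The purchase adds only to Sven's holdings (Auriga's stake shrinks), so Sven is the only person who could newly come to control Marlow.
Sven holds 72% of Auriga, so Sven controls Auriga.
Sven and Auriga together hold 45% + 43% = 88% of Vantage, so Sven controls Vantage.
Vantage holds 100% of Marlow, so Sven controls Marlow.
So Sven already controls Marlow before the transaction.
After the purchase, Sven's direct stake in Tessera rises to 70% + 17% = 87%, and Auriga's stake falls to 3%.
Sven controlled Marlow already, so this is not a new person acquiring control; every other person's position is unchanged or reduced.
No new person acquires control, so the clause is not triggered.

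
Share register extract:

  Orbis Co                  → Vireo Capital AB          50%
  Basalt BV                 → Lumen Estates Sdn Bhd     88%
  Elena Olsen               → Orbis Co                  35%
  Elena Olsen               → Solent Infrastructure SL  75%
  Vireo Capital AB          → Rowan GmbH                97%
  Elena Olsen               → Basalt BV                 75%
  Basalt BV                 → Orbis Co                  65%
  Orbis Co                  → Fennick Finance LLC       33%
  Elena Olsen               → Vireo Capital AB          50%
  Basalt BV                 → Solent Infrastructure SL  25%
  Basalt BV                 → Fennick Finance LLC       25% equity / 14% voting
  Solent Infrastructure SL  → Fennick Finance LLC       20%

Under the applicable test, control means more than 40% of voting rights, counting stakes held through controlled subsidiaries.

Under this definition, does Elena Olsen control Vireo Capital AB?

Yes

Elena holds 75% of Basalt, so Elena controls Basalt.
Basalt and Elena together hold 65% + 35% = 100% of Orbis, so Elena controls Orbis.
Elena and Orbis together hold 50% + 50% = 100% of Vireo, so Elena controls Vireo.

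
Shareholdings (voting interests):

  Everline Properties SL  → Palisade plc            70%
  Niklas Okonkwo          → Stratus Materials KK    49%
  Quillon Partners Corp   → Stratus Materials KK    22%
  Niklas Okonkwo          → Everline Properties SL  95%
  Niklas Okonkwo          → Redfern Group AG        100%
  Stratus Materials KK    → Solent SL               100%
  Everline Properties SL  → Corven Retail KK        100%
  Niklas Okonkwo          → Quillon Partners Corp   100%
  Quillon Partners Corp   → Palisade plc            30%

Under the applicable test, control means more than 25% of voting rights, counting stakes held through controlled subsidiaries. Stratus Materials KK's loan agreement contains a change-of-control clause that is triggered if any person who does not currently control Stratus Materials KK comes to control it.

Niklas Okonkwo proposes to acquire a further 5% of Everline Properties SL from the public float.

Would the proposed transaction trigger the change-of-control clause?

The purchase changes only Niklas's holdings, so Niklas is the only person who could newly come to control Stratus.
Niklas holds 100% of Quillon, so Niklas controls Quillon.
Niklas and Quillon together hold 49% + 22% = 71% of Stratus, so Niklas controls Stratus.
So Niklas already controls Stratus before the transaction.
After the purchase, Niklas's direct stake in Everline rises to 95% + 5% = 100%.
Niklas controlled Stratus already, so this is not a new person acquiring control; every other person's position is unchanged or reduced.
No new person acquires control, so the clause is not triggered.

No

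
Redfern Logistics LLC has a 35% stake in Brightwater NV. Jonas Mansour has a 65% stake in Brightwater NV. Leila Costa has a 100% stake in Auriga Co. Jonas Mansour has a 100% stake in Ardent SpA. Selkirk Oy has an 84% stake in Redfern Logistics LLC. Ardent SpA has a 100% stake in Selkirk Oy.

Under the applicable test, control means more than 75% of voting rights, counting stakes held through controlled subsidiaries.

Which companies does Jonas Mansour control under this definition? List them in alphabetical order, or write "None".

Ardent SpA, Brightwater NV, Redfern Logistics LLC, Selkirk Oy

Jonas holds 100% of Ardent, so Jonas controls Ardent.
Ardent holds 100% of Selkirk, so Jonas controls Selkirk.
Selkirk holds 84% of Redfern, so Jonas controls Redfern.
Redfern and Jonas together hold 35% + 65% = 100% of Brightwater, so Jonas controls Brightwater.
No other company's threshold is met.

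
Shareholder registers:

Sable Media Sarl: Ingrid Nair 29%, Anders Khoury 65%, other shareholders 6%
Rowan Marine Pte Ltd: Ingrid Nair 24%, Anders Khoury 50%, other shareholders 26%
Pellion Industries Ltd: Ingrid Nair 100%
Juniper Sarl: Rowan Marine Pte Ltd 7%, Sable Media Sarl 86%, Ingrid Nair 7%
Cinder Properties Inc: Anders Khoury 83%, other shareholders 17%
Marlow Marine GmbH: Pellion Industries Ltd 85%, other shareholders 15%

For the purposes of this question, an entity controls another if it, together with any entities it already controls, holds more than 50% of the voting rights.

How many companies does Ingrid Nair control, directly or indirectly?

2

Ingrid holds 100% of Pellion, so Ingrid controls Pellion.
Pellion holds 85% of Marlow, so Ingrid controls Marlow.
No other company's threshold is met.
Ingrid controls 2 companies.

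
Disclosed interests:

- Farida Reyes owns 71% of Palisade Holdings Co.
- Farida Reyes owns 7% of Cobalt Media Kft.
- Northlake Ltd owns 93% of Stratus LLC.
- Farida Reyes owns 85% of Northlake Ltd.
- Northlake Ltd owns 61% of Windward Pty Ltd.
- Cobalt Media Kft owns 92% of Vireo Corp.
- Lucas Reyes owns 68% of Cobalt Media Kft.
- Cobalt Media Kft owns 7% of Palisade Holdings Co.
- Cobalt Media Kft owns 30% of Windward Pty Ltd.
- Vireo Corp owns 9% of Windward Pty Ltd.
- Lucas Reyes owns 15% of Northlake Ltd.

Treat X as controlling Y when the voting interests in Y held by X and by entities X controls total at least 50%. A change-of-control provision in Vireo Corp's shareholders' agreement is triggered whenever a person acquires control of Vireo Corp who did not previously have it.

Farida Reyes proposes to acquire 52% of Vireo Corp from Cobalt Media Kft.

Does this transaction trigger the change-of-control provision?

Yes

The purchase adds only to Farida's holdings (Cobalt's stake shrinks), so Farida is the only person who could newly come to control Vireo.
Farida holds 85% of Northlake, so Farida controls Northlake.
Farida holds 71% of Palisade, so Farida controls Palisade.
Northlake holds 93% of Stratus, so Farida controls Stratus.
Northlake holds 61% of Windward, so Farida controls Windward.
Neither Farida nor any entity Farida controls holds any voting interest in Vireo.
So before the transaction, Farida does not control Vireo.
After the purchase, Farida holds 52% of Vireo directly, and Cobalt's stake falls to 40%.
Farida holds 52% of Vireo, so Farida controls Vireo.
Farida did not control Vireo before and does after, so the clause is triggered.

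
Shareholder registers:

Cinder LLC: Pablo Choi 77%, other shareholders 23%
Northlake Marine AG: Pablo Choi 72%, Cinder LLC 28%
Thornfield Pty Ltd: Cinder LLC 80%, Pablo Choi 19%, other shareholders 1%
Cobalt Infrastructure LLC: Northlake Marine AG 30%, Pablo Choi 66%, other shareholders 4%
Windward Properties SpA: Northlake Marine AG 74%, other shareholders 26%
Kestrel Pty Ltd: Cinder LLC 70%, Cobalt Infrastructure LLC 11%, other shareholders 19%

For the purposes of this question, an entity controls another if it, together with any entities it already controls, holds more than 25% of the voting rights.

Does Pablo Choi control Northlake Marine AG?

Yes

Pablo holds 77% of Cinder, so Pablo controls Cinder.
Pablo and Cinder together hold 72% + 28% = 100% of Northlake, so Pablo controls Northlake.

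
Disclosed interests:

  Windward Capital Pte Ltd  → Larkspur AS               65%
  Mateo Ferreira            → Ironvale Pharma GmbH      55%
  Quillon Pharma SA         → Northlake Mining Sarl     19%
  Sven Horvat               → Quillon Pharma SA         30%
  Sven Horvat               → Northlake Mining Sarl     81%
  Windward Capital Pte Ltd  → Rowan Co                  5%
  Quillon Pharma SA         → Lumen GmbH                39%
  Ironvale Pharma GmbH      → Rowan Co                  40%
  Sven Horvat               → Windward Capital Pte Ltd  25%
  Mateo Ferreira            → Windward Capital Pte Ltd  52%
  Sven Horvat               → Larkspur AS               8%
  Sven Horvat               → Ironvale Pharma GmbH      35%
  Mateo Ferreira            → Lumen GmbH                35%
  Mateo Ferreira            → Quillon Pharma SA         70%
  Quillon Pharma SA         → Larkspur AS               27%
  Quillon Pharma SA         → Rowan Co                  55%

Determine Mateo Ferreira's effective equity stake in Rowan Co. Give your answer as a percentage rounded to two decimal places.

Mateo reaches Rowan along 3 paths.
Via Quillon: 70% × 55% = 38.5%.
Via Ironvale: 55% × 40% = 22%.
Via Windward: 52% × 5% = 2.6%.
Total: 38.5% + 22% + 2.6% = 63.1%.
Rounded: 63.10%.

63.10%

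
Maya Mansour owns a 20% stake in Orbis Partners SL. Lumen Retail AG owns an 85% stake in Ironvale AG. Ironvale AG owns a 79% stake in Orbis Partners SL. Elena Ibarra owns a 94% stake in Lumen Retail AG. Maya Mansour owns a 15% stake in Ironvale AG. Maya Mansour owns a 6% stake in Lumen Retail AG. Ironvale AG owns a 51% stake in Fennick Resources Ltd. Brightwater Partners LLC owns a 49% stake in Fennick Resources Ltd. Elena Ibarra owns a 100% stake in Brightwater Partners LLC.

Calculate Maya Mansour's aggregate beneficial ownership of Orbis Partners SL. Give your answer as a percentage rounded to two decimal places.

35.88%

Maya reaches Orbis along 3 paths.
Via Ironvale: 15% × 79% = 11.85%.
Via Lumen → Ironvale: 6% × 85% × 79% = 4.029%.
Direct stake: 20% = 20%.
Total: 11.85% + 4.029% + 20% = 35.879%.
Rounded: 35.88%.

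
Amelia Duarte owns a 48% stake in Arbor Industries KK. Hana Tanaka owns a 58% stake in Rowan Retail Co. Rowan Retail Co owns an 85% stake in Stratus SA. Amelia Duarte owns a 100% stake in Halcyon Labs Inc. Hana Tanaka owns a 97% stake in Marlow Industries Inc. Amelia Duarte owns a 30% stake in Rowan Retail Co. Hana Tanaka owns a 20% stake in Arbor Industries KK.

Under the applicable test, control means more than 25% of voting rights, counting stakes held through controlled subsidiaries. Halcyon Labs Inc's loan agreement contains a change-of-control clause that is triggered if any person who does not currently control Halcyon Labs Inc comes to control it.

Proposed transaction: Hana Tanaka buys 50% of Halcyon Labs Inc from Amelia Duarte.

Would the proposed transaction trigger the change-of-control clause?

The purchase adds only to Hana's holdings (Amelia's stake shrinks), so Hana is the only person who could newly come to control Halcyon.
Hana holds 58% of Rowan, so Hana controls Rowan.
Rowan holds 85% of Stratus, so Hana controls Stratus.
Hana holds 97% of Marlow, so Hana controls Marlow.
Neither Hana nor any entity Hana controls holds any voting interest in Halcyon.
So before the transaction, Hana does not control Halcyon.
After the purchase, Hana holds 50% of Halcyon directly, and Amelia's stake falls to 50%.
Hana holds 50% of Halcyon, so Hana controls Halcyon.
Hana did not control Halcyon before and does after, so the clause is triggered.

Yes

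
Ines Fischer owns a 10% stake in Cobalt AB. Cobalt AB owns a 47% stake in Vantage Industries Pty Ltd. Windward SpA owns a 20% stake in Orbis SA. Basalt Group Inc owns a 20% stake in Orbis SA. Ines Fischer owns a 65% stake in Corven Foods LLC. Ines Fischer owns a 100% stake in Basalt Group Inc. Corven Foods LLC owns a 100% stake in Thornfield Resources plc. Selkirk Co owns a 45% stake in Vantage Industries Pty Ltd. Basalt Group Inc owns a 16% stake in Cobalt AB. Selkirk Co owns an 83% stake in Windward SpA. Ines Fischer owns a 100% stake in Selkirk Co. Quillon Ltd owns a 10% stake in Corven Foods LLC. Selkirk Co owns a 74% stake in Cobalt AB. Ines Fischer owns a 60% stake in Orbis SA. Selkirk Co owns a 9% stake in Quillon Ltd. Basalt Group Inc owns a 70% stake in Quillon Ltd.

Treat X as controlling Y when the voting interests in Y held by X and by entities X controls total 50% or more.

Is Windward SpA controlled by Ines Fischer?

Ines holds 100% of Selkirk, so Ines controls Selkirk.
Selkirk holds 83% of Windward, so Ines controls Windward.

Yes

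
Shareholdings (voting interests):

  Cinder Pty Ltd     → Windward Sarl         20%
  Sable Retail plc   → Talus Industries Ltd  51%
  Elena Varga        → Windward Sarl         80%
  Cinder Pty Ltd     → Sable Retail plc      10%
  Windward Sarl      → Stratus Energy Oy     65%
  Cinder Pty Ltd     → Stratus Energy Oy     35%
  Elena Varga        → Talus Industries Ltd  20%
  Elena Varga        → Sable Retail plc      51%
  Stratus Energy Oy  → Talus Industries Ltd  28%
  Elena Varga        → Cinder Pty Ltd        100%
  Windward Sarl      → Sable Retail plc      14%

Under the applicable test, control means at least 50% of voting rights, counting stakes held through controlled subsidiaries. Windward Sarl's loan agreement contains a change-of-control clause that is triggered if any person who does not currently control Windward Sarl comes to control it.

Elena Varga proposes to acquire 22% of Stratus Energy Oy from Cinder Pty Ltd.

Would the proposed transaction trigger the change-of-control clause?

No

The purchase adds only to Elena's holdings (Cinder's stake shrinks), so Elena is the only person who could newly come to control Windward.
Elena holds 100% of Cinder, so Elena controls Cinder.
Elena and Cinder together hold 80% + 20% = 100% of Windward, so Elena controls Windward.
So Elena already controls Windward before the transaction.
After the purchase, Elena holds 22% of Stratus directly, and Cinder's stake falls to 13%.
Elena controlled Windward already, so this is not a new person acquiring control; every other person's position is unchanged or reduced.
No new person acquires control, so the clause is not triggered.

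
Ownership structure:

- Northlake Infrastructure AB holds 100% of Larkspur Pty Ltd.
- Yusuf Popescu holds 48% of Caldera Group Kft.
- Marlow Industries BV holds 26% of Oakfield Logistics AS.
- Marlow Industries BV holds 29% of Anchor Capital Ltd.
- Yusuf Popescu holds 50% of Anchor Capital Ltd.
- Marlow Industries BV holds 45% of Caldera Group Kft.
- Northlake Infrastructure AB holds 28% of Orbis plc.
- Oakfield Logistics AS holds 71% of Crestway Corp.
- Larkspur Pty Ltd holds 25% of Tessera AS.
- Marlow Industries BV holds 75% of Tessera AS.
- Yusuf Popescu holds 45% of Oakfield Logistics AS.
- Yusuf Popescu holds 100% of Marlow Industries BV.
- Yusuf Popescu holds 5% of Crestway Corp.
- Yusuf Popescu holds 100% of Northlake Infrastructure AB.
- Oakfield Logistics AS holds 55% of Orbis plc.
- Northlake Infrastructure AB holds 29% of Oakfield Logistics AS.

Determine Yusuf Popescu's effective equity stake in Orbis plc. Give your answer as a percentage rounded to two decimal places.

Yusuf reaches Orbis along 4 paths.
Via Northlake: 100% × 28% = 28%.
Via Northlake → Oakfield: 100% × 29% × 55% = 15.95%.
Via Marlow → Oakfield: 100% × 26% × 55% = 14.3%.
Via Oakfield: 45% × 55% = 24.75%.
Total: 28% + 15.95% + 14.3% + 24.75% = 83%.
Rounded: 83.00%.

83.00%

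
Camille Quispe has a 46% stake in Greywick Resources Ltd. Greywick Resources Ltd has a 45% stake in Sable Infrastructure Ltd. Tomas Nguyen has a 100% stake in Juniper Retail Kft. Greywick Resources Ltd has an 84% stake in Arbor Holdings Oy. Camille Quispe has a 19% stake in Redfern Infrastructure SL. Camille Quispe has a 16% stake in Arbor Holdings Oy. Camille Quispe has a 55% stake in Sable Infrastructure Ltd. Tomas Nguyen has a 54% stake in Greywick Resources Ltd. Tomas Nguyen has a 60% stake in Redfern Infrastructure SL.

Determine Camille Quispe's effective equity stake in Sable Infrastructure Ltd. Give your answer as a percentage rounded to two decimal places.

75.70%

Camille reaches Sable along 2 paths.
Via Greywick: 46% × 45% = 20.7%.
Direct stake: 55% = 55%.
Total: 20.7% + 55% = 75.7%.
Rounded: 75.70%.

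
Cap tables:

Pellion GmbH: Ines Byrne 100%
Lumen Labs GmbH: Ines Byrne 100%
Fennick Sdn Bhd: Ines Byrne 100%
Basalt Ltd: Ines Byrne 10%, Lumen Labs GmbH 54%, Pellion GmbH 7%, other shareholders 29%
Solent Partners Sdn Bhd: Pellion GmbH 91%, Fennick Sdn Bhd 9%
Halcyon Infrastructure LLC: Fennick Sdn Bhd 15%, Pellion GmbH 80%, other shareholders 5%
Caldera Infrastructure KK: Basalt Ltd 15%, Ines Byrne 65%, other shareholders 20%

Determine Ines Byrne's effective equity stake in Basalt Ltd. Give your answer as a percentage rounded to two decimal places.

Ines reaches Basalt along 3 paths.
Direct stake: 10% = 10%.
Via Lumen: 100% × 54% = 54%.
Via Pellion: 100% × 7% = 7%.
Total: 10% + 54% + 7% = 71%.
Rounded: 71.00%.

71.00%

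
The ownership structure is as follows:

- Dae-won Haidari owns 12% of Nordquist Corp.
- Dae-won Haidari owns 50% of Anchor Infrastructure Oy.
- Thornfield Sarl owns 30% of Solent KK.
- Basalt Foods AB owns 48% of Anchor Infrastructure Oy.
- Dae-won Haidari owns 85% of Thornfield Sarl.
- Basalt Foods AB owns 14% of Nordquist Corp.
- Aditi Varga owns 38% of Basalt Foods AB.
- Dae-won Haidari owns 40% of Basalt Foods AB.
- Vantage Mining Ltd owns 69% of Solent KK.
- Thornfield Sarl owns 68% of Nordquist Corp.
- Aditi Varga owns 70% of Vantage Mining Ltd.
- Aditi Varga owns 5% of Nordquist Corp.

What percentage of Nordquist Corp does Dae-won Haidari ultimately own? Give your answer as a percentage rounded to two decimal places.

Dae-won reaches Nordquist along 3 paths.
Via Basalt: 40% × 14% = 5.6%.
Via Thornfield: 85% × 68% = 57.8%.
Direct stake: 12% = 12%.
Total: 5.6% + 57.8% + 12% = 75.4%.
Rounded: 75.40%.

75.40%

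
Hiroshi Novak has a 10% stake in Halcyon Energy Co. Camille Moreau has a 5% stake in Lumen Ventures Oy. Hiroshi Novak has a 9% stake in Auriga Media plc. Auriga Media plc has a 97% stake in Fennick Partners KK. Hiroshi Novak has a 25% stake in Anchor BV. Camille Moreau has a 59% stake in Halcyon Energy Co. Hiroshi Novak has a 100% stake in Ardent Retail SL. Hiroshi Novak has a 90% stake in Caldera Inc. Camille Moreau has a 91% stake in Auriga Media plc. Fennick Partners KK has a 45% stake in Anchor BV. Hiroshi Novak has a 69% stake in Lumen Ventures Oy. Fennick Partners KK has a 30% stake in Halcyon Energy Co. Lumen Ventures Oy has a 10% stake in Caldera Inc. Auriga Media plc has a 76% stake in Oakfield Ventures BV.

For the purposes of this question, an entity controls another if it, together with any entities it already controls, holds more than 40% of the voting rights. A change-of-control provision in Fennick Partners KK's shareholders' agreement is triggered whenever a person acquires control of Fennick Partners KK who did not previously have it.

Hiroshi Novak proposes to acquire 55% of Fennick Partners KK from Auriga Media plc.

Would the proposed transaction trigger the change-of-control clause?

The purchase adds only to Hiroshi's holdings (Auriga's stake shrinks), so Hiroshi is the only person who could newly come to control Fennick.
Hiroshi holds 69% of Lumen, so Hiroshi controls Lumen.
Lumen and Hiroshi together hold 10% + 90% = 100% of Caldera, so Hiroshi controls Caldera.
Hiroshi holds 100% of Ardent, so Hiroshi controls Ardent.
Neither Hiroshi nor any entity Hiroshi controls holds any voting interest in Fennick.
So before the transaction, Hiroshi does not control Fennick.
After the purchase, Hiroshi holds 55% of Fennick directly, and Auriga's stake falls to 42%.
Hiroshi holds 55% of Fennick, so Hiroshi controls Fennick.
Hiroshi did not control Fennick before and does after, so the clause is triggered.

Yes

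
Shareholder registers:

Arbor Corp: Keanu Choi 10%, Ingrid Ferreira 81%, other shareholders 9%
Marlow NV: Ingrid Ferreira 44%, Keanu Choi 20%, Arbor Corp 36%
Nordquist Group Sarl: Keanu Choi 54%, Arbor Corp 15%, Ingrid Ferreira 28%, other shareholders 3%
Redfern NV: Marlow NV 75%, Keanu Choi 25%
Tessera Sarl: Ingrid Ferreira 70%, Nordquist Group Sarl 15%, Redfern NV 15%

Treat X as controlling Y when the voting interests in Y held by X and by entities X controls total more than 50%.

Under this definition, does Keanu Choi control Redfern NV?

No

Keanu holds 54% of Nordquist, so Keanu controls Nordquist.
In Redfern, Keanu's side holds only 25%, not > 50%.
So Keanu does not control Redfern.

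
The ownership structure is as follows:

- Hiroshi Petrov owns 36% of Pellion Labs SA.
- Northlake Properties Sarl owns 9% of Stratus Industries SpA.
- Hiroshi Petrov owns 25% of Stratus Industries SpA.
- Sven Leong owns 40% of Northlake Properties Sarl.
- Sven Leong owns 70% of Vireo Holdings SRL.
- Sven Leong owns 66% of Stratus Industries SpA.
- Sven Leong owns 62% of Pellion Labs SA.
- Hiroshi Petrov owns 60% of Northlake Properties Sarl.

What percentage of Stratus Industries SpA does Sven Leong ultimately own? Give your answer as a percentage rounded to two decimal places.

Sven reaches Stratus along 2 paths.
Direct stake: 66% = 66%.
Via Northlake: 40% × 9% = 3.6%.
Total: 66% + 3.6% = 69.6%.
Rounded: 69.60%.

69.60%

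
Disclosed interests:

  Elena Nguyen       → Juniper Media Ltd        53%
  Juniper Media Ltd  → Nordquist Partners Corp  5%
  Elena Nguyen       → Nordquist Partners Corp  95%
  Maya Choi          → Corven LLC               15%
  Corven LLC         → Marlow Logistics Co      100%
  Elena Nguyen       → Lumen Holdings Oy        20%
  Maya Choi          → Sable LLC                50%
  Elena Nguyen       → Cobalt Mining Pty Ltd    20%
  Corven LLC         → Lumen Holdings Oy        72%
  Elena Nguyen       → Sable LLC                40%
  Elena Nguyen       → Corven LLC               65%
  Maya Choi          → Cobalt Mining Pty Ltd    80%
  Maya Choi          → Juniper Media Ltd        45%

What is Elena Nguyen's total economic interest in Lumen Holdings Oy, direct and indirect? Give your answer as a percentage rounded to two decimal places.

66.80%

Elena reaches Lumen along 2 paths.
Direct stake: 20% = 20%.
Via Corven: 65% × 72% = 46.8%.
Total: 20% + 46.8% = 66.8%.
Rounded: 66.80%.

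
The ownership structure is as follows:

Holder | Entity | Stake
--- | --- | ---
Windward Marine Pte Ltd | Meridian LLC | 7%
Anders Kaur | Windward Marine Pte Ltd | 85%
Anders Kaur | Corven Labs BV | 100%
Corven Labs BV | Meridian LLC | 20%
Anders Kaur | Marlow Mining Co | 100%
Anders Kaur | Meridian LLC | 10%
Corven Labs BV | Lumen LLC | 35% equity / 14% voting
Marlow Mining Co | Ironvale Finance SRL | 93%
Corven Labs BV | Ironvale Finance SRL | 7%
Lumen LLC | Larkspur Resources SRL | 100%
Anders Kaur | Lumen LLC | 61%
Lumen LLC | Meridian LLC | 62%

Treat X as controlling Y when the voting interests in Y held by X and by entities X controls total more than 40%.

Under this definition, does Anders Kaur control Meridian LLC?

Yes

Anders holds 85% of Windward, so Anders controls Windward.
Anders holds 100% of Corven, so Anders controls Corven.
Anders and Corven together hold 61% + 14% = 75% of Lumen, so Anders controls Lumen.
Anders and Corven and Lumen and Windward together hold 10% + 20% + 62% + 7% = 99% of Meridian, so Anders controls Meridian.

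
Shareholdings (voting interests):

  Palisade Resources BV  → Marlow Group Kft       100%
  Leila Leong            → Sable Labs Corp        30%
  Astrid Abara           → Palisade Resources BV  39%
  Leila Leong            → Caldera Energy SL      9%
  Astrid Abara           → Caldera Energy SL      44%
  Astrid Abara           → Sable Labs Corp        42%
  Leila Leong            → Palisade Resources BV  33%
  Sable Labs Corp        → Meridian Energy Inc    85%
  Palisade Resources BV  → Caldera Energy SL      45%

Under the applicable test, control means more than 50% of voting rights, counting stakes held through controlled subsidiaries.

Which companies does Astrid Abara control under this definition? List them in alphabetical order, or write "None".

None

Astrid's largest direct stake is 44% in Caldera, which does not meet the threshold.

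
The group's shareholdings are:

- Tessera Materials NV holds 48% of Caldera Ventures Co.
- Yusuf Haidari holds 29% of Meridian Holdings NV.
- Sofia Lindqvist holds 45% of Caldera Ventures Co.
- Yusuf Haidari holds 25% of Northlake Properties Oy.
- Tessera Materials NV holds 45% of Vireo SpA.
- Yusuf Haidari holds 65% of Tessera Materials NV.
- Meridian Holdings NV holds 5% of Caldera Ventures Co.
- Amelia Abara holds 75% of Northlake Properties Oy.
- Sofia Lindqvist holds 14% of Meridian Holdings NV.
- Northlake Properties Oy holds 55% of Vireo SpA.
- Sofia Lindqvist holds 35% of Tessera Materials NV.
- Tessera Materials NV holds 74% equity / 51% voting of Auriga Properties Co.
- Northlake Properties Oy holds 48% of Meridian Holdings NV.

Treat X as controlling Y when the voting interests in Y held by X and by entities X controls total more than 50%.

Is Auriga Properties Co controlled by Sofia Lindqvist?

Sofia's largest direct stake is 45% in Caldera, which does not meet the threshold, so Sofia controls no company.
Neither Sofia nor any entity Sofia controls holds any voting interest in Auriga.
So Sofia does not control Auriga.

No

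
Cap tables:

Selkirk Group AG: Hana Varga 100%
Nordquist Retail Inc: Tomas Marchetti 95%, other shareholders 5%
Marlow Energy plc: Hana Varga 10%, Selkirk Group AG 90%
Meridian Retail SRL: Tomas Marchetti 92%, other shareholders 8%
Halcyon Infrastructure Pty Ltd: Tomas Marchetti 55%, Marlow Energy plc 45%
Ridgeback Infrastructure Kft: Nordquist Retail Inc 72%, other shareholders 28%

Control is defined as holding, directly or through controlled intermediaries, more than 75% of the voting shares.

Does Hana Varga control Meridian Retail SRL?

No

Hana holds 100% of Selkirk, so Hana controls Selkirk.
Hana and Selkirk together hold 10% + 90% = 100% of Marlow, so Hana controls Marlow.
Neither Hana nor any entity Hana controls holds any voting interest in Meridian.
So Hana does not control Meridian.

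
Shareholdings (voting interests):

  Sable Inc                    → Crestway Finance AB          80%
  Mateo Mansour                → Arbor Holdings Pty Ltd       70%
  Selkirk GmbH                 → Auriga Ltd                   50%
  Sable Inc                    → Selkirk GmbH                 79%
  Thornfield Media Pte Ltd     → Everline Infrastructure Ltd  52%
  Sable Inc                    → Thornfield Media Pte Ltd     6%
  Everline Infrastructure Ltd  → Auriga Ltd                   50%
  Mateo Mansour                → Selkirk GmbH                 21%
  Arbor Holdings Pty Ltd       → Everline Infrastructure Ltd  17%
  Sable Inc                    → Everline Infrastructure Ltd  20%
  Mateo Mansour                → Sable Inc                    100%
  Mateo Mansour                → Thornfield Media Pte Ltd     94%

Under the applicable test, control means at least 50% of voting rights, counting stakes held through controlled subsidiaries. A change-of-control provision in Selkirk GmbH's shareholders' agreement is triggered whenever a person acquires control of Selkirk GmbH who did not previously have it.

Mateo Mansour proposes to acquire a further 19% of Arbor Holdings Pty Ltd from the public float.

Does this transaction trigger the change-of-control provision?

No

The purchase changes only Mateo's holdings, so Mateo is the only person who could newly come to control Selkirk.
Mateo holds 100% of Sable, so Mateo controls Sable.
Sable and Mateo together hold 79% + 21% = 100% of Selkirk, so Mateo controls Selkirk.
So Mateo already controls Selkirk before the transaction.
After the purchase, Mateo's direct stake in Arbor rises to 70% + 19% = 89%.
Mateo controlled Selkirk already, so this is not a new person acquiring control; every other person's position is unchanged or reduced.
No new person acquires control, so the clause is not triggered.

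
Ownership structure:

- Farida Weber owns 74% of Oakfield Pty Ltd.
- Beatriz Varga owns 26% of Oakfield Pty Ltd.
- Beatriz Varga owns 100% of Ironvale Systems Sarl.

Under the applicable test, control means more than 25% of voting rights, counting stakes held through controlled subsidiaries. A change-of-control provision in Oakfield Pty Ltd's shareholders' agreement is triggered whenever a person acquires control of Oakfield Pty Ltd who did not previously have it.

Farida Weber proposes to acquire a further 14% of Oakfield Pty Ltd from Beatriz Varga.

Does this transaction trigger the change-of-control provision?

No

The purchase adds only to Farida's holdings (Beatriz's stake shrinks), so Farida is the only person who could newly come to control Oakfield.
Farida holds 74% of Oakfield, so Farida controls Oakfield.
So Farida already controls Oakfield before the transaction.
After the purchase, Farida's direct stake in Oakfield rises to 74% + 14% = 88%, and Beatriz's stake falls to 12%.
Farida controlled Oakfield already, so this is not a new person acquiring control; every other person's position is unchanged or reduced.
No new person acquires control, so the clause is not triggered.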